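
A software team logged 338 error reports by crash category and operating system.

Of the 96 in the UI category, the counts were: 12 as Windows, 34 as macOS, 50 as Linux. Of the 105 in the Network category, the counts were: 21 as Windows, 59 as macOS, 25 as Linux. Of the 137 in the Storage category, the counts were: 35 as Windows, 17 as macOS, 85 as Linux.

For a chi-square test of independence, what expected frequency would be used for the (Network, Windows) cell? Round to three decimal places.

21.124

Row total (Network) = 105; column total (Windows) = 68; grand total N = 338.
Expected count = (row total × column total) / N = 105 × 68 / 338 = 21.124.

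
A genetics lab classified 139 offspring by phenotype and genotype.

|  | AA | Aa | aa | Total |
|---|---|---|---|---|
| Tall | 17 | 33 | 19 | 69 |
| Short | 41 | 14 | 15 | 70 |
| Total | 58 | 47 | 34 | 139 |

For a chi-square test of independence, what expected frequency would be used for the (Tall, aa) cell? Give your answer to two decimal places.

16.88

Row total (Tall) = 69; column total (aa) = 34; grand total N = 139.
Expected count = (row total × column total) / N = 69 × 34 / 139 = 16.88.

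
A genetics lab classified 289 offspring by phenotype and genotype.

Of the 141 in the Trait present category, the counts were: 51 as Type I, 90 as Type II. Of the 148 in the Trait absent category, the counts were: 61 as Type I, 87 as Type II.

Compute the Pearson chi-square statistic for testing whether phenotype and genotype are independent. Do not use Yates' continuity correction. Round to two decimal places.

0.77

Row totals: 141, 148. Column totals: 112, 177. Grand total N = 289.
Expected counts (row total × column total / N):
  Trait present, Type I: 141×112/289 = 54.644
  Trait present, Type II: 141×177/289 = 86.356
  Trait absent, Type I: 148×112/289 = 57.356
  Trait absent, Type II: 148×177/289 = 90.644
Contributions (O − E)²/E:
  (51 − 54.644)²/54.644 = 0.2430
  (90 − 86.356)²/86.356 = 0.1538
  (61 − 57.356)²/57.356 = 0.2315
  (87 − 90.644)²/90.644 = 0.1465
χ² = 0.2430 + 0.1538 + 0.2315 + 0.1465 = 0.77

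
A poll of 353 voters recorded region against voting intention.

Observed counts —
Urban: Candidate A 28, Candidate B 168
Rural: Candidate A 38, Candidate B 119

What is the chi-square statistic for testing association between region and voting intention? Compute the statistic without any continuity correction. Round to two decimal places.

Row totals: 196, 157. Column totals: 66, 287. Grand total N = 353.
Expected counts (row total × column total / N):
  Urban, Candidate A: 196×66/353 = 36.646
  Urban, Candidate B: 196×287/353 = 159.354
  Rural, Candidate A: 157×66/353 = 29.354
  Rural, Candidate B: 157×287/353 = 127.646
Contributions (O − E)²/E:
  (28 − 36.646)²/36.646 = 2.0399
  (168 − 159.354)²/159.354 = 0.4691
  (38 − 29.354)²/29.354 = 2.5466
  (119 − 127.646)²/127.646 = 0.5856
χ² = 2.0399 + 0.4691 + 2.5466 + 0.5856 = 5.64

5.64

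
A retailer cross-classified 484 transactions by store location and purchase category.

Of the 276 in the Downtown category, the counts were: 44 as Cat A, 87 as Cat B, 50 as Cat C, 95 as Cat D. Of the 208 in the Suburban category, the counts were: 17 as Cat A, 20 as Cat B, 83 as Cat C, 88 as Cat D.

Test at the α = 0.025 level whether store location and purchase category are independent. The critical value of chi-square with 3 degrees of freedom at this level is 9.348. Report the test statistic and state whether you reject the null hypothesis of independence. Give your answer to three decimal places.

53.869; reject H₀

Row totals: 276, 208. Column totals: 61, 107, 133, 183. Grand total N = 484.
Expected counts (row total × column total / N):
  Downtown, Cat A: 276×61/484 = 34.78512
  Downtown, Cat B: 276×107/484 = 61.01653
  Downtown, Cat C: 276×133/484 = 75.84298
  Downtown, Cat D: 276×183/484 = 104.35537
  Suburban, Cat A: 208×61/484 = 26.21488
  Suburban, Cat B: 208×107/484 = 45.98347
  Suburban, Cat C: 208×133/484 = 57.15702
  Suburban, Cat D: 208×183/484 = 78.64463
Contributions (O − E)²/E:
  (44 − 34.78512)²/34.78512 = 2.4411
  (87 − 61.01653)²/61.01653 = 11.0649
  (50 − 75.84298)²/75.84298 = 8.8058
  (95 − 104.35537)²/104.35537 = 0.8387
  (17 − 26.21488)²/26.21488 = 3.2392
  (20 − 45.98347)²/45.98347 = 14.6822
  (83 − 57.15702)²/57.15702 = 11.6846
  (88 − 78.64463)²/78.64463 = 1.1129
χ² = 2.4411 + 11.0649 + 8.8058 + 0.8387 + 3.2392 + 14.6822 + 11.6846 + 1.1129 = 53.869
df = (2−1)(4−1) = 3. Since 53.869 > 9.348, reject the null hypothesis of independence at α = 0.025.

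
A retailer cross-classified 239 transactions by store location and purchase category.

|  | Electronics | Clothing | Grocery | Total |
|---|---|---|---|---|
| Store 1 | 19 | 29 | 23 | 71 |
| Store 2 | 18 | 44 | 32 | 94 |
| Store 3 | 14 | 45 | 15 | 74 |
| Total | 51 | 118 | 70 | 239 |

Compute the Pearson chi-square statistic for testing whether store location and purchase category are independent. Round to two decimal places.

7.54

Grand total N = 239.
Expected counts (row total × column total / N):
  Store 1, Electronics: 71×51/239 = 15.1506
  Store 1, Clothing: 71×118/239 = 35.0544
  Store 1, Grocery: 71×70/239 = 20.7950
  Store 2, Electronics: 94×51/239 = 20.0586
  Store 2, Clothing: 94×118/239 = 46.4100
  Store 2, Grocery: 94×70/239 = 27.5314
  Store 3, Electronics: 74×51/239 = 15.7908
  Store 3, Clothing: 74×118/239 = 36.5356
  Store 3, Grocery: 74×70/239 = 21.6736
Contributions (O − E)²/E:
  (19 − 15.1506)²/15.1506 = 0.9780
  (29 − 35.0544)²/35.0544 = 1.0457
  (23 − 20.7950)²/20.7950 = 0.2338
  (18 − 20.0586)²/20.0586 = 0.2113
  (44 − 46.4100)²/46.4100 = 0.1251
  (32 − 27.5314)²/27.5314 = 0.7253
  (14 − 15.7908)²/15.7908 = 0.2031
  (45 − 36.5356)²/36.5356 = 1.9610
  (15 − 21.6736)²/21.6736 = 2.0549
χ² = 0.9780 + 1.0457 + 0.2338 + 0.2113 + 0.1251 + 0.7253 + 0.2031 + 1.9610 + 2.0549 = 7.54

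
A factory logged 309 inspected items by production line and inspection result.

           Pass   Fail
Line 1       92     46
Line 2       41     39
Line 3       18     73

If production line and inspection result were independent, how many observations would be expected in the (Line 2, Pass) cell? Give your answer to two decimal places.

39.09

Row total (Line 2) = 80; column total (Pass) = 151; grand total N = 309.
Expected count = (row total × column total) / N = 80 × 151 / 309 = 39.09.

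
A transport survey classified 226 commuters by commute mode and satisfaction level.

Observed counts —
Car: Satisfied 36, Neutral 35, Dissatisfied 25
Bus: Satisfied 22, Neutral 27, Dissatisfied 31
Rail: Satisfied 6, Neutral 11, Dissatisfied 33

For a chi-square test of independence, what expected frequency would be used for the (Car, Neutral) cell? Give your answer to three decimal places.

31.009

Row total (Car) = 96; column total (Neutral) = 73; grand total N = 226.
Expected count = (row total × column total) / N = 96 × 73 / 226 = 31.009.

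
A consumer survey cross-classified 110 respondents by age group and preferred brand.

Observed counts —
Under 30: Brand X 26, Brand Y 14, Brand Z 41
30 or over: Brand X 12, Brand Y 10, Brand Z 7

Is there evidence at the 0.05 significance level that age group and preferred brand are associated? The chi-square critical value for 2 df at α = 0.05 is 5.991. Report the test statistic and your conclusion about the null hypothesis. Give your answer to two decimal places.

Row totals: 81, 29. Column totals: 38, 24, 48. Grand total N = 110.
Expected counts (row total × column total / N):
  Under 30, Brand X: 81×38/110 = 27.982
  Under 30, Brand Y: 81×24/110 = 17.673
  Under 30, Brand Z: 81×48/110 = 35.345
  30 or over, Brand X: 29×38/110 = 10.018
  30 or over, Brand Y: 29×24/110 = 6.327
  30 or over, Brand Z: 29×48/110 = 12.655
Contributions (O − E)²/E:
  (26 − 27.982)²/27.982 = 0.1404
  (14 − 17.673)²/17.673 = 0.7634
  (41 − 35.345)²/35.345 = 0.9048
  (12 − 10.018)²/10.018 = 0.3921
  (10 − 6.327)²/6.327 = 2.1323
  (7 − 12.655)²/12.655 = 2.5270
χ² = 0.1404 + 0.7634 + 0.9048 + 0.3921 + 2.1323 + 2.5270 = 6.86
df = (2−1)(3−1) = 2. Since 6.86 > 5.991, reject the null hypothesis of independence at α = 0.05.

6.86; reject H₀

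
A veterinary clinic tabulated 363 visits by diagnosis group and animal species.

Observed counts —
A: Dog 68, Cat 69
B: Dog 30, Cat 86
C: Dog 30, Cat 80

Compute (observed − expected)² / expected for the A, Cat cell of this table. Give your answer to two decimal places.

4.37

Row total (A) = 137; column total (Cat) = 235; N = 363.
Expected count E = 137 × 235 / 363 = 88.691.
Contribution = (O − E)²/E = (69 − 88.691)² / 88.691 = 4.37.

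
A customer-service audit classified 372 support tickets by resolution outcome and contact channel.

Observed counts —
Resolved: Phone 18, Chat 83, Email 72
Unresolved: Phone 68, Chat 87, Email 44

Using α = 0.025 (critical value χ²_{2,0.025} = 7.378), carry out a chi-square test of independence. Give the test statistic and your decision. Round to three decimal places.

34.273; reject H₀

Row totals: 173, 199. Column totals: 86, 170, 116. Grand total N = 372.
Expected counts (row total × column total / N):
  Resolved, Phone: 173×86/372 = 39.9946
  Resolved, Chat: 173×170/372 = 79.0591
  Resolved, Email: 173×116/372 = 53.9462
  Unresolved, Phone: 199×86/372 = 46.0054
  Unresolved, Chat: 199×170/372 = 90.9409
  Unresolved, Email: 199×116/372 = 62.0538
Contributions (O − E)²/E:
  (18 − 39.9946)²/39.9946 = 12.0957
  (83 − 79.0591)²/79.0591 = 0.1964
  (72 − 53.9462)²/53.9462 = 6.0419
  (68 − 46.0054)²/46.0054 = 10.5153
  (87 − 90.9409)²/90.9409 = 0.1708
  (44 − 62.0538)²/62.0538 = 5.2525
χ² = 12.0957 + 0.1964 + 6.0419 + 10.5153 + 0.1708 + 5.2525 = 34.273
df = (2−1)(3−1) = 2. Since 34.273 > 7.378, reject the null hypothesis of independence at α = 0.025.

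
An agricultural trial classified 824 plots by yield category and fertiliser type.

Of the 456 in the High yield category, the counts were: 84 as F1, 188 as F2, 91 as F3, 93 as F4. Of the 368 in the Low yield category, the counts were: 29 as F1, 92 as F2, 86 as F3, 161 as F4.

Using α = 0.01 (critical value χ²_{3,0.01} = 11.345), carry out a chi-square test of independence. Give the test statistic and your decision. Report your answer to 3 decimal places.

Row totals: 456, 368. Column totals: 113, 280, 177, 254. Grand total N = 824.
Expected counts (row total × column total / N):
  High yield, F1: 456×113/824 = 62.5340
  High yield, F2: 456×280/824 = 154.9515
  High yield, F3: 456×177/824 = 97.9515
  High yield, F4: 456×254/824 = 140.5631
  Low yield, F1: 368×113/824 = 50.4660
  Low yield, F2: 368×280/824 = 125.0485
  Low yield, F3: 368×177/824 = 79.0485
  Low yield, F4: 368×254/824 = 113.4369
Contributions (O − E)²/E:
  (84 − 62.5340)²/62.5340 = 7.3686
  (188 − 154.9515)²/154.9515 = 7.0487
  (91 − 97.9515)²/97.9515 = 0.4933
  (93 − 140.5631)²/140.5631 = 16.0942
  (29 − 50.4660)²/50.4660 = 9.1307
  (92 − 125.0485)²/125.0485 = 8.7342
  (86 − 79.0485)²/79.0485 = 0.6113
  (161 − 113.4369)²/113.4369 = 19.9428
χ² = 7.3686 + 7.0487 + 0.4933 + 16.0942 + 9.1307 + 8.7342 + 0.6113 + 19.9428 = 69.424
df = (2−1)(4−1) = 3. Since 69.424 > 11.345, reject the null hypothesis of independence at α = 0.01.

69.424; reject H₀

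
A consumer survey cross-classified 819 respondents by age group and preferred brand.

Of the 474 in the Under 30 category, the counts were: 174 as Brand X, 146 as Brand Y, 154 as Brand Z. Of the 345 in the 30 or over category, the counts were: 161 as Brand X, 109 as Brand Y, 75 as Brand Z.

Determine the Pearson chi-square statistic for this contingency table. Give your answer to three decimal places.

13.134

Row totals: 474, 345. Column totals: 335, 255, 229. Grand total N = 819.
Expected counts (row total × column total / N):
  Under 30, Brand X: 474×335/819 = 193.8828
  Under 30, Brand Y: 474×255/819 = 147.5824
  Under 30, Brand Z: 474×229/819 = 132.5348
  30 or over, Brand X: 345×335/819 = 141.1172
  30 or over, Brand Y: 345×255/819 = 107.4176
  30 or over, Brand Z: 345×229/819 = 96.4652
Contributions (O − E)²/E:
  (174 − 193.8828)²/193.8828 = 2.0390
  (146 − 147.5824)²/147.5824 = 0.0170
  (154 − 132.5348)²/132.5348 = 3.4765
  (161 − 141.1172)²/141.1172 = 2.8014
  (109 − 107.4176)²/107.4176 = 0.0233
  (75 − 96.4652)²/96.4652 = 4.7764
χ² = 2.0390 + 0.0170 + 3.4765 + 2.8014 + 0.0233 + 4.7764 = 13.134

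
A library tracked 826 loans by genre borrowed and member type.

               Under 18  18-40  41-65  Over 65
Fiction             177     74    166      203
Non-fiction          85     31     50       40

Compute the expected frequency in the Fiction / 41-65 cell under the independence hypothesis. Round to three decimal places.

162.131

Row total (Fiction) = 620; column total (41-65) = 216; grand total N = 826.
Expected count = (row total × column total) / N = 620 × 216 / 826 = 162.131.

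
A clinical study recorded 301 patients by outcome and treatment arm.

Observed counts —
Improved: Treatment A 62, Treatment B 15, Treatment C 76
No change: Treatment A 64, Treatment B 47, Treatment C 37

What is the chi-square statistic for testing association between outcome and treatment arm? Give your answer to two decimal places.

29.93

Row totals: 153, 148. Column totals: 126, 62, 113. Grand total N = 301.
Expected counts (row total × column total / N):
  Improved, Treatment A: 153×126/301 = 64.047
  Improved, Treatment B: 153×62/301 = 31.515
  Improved, Treatment C: 153×113/301 = 57.439
  No change, Treatment A: 148×126/301 = 61.953
  No change, Treatment B: 148×62/301 = 30.485
  No change, Treatment C: 148×113/301 = 55.561
Contributions (O − E)²/E:
  (62 − 64.047)²/64.047 = 0.0654
  (15 − 31.515)²/31.515 = 8.6545
  (76 − 57.439)²/57.439 = 5.9979
  (64 − 61.953)²/61.953 = 0.0676
  (47 − 30.485)²/30.485 = 8.9469
  (37 − 55.561)²/55.561 = 6.2006
χ² = 0.0654 + 8.6545 + 5.9979 + 0.0676 + 8.9469 + 6.2006 = 29.93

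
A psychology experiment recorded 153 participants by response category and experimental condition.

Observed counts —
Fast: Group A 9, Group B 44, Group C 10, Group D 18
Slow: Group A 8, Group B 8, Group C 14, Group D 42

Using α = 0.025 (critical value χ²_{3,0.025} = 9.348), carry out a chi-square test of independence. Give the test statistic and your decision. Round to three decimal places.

34.840; reject H₀

Row totals: 81, 72. Column totals: 17, 52, 24, 60. Grand total N = 153.
Expected counts (row total × column total / N):
  Fast, Group A: 81×17/153 = 9.0000
  Fast, Group B: 81×52/153 = 27.5294
  Fast, Group C: 81×24/153 = 12.7059
  Fast, Group D: 81×60/153 = 31.7647
  Slow, Group A: 72×17/153 = 8.0000
  Slow, Group B: 72×52/153 = 24.4706
  Slow, Group C: 72×24/153 = 11.2941
  Slow, Group D: 72×60/153 = 28.2353
Contributions (O − E)²/E:
  (9 − 9.0000)²/9.0000 = 0.0000
  (44 − 27.5294)²/27.5294 = 9.8542
  (10 − 12.7059)²/12.7059 = 0.5763
  (18 − 31.7647)²/31.7647 = 5.9647
  (8 − 8.0000)²/8.0000 = 0.0000
  (8 − 24.4706)²/24.4706 = 11.0860
  (14 − 11.2941)²/11.2941 = 0.6483
  (42 − 28.2353)²/28.2353 = 6.7103
χ² = 0.0000 + 9.8542 + 0.5763 + 5.9647 + 0.0000 + 11.0860 + 0.6483 + 6.7103 = 34.840
df = (2−1)(4−1) = 3. Since 34.840 > 9.348, reject the null hypothesis of independence at α = 0.025.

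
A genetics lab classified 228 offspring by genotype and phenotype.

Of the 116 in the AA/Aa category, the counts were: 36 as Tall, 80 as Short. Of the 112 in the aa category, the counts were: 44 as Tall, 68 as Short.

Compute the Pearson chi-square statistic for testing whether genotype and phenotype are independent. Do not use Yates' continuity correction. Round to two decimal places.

1.70

Row totals: 116, 112. Column totals: 80, 148. Grand total N = 228.
Expected counts (row total × column total / N):
  AA/Aa, Tall: 116×80/228 = 40.702
  AA/Aa, Short: 116×148/228 = 75.298
  aa, Tall: 112×80/228 = 39.298
  aa, Short: 112×148/228 = 72.702
Contributions (O − E)²/E:
  (36 − 40.702)²/40.702 = 0.5432
  (80 − 75.298)²/75.298 = 0.2936
  (44 − 39.298)²/39.298 = 0.5626
  (68 − 72.702)²/72.702 = 0.3041
χ² = 0.5432 + 0.2936 + 0.5626 + 0.3041 = 1.70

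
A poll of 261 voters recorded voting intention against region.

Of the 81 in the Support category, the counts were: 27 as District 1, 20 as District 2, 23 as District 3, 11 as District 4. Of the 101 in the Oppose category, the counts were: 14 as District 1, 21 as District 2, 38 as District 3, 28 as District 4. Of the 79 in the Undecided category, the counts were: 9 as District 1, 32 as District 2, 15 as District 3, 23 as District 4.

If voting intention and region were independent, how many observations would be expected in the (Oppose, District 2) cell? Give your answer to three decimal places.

28.249

Row total (Oppose) = 101; column total (District 2) = 73; grand total N = 261.
Expected count = (row total × column total) / N = 101 × 73 / 261 = 28.249.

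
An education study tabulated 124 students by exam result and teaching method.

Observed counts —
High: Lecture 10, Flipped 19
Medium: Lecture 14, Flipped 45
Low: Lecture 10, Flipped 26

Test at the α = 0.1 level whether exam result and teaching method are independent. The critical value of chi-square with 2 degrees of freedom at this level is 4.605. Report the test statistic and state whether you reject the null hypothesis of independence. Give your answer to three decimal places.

Row totals: 29, 59, 36. Column totals: 34, 90. Grand total N = 124.
Expected counts (row total × column total / N):
  High, Lecture: 29×34/124 = 7.9516
  High, Flipped: 29×90/124 = 21.0484
  Medium, Lecture: 59×34/124 = 16.1774
  Medium, Flipped: 59×90/124 = 42.8226
  Low, Lecture: 36×34/124 = 9.8710
  Low, Flipped: 36×90/124 = 26.1290
Contributions (O − E)²/E:
  (10 − 7.9516)²/7.9516 = 0.5277
  (19 − 21.0484)²/21.0484 = 0.1993
  (14 − 16.1774)²/16.1774 = 0.2931
  (45 − 42.8226)²/42.8226 = 0.1107
  (10 − 9.8710)²/9.8710 = 0.0017
  (26 − 26.1290)²/26.1290 = 0.0006
χ² = 0.5277 + 0.1993 + 0.2931 + 0.1107 + 0.0017 + 0.0006 = 1.133
df = (3−1)(2−1) = 2. Since 1.133 < 4.605, fail to reject the null hypothesis of independence at α = 0.1.

1.133; fail to reject H₀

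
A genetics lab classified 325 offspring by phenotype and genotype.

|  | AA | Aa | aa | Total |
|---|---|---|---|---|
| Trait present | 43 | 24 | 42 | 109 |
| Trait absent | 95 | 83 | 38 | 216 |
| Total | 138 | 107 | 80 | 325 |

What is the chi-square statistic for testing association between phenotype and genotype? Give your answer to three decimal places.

Grand total N = 325.
Expected counts (row total × column total / N):
  Trait present, AA: 109×138/325 = 46.2831
  Trait present, Aa: 109×107/325 = 35.8862
  Trait present, aa: 109×80/325 = 26.8308
  Trait absent, AA: 216×138/325 = 91.7169
  Trait absent, Aa: 216×107/325 = 71.1138
  Trait absent, aa: 216×80/325 = 53.1692
Contributions (O − E)²/E:
  (43 − 46.2831)²/46.2831 = 0.2329
  (24 − 35.8862)²/35.8862 = 3.9369
  (42 − 26.8308)²/26.8308 = 8.5761
  (95 − 91.7169)²/91.7169 = 0.1175
  (83 − 71.1138)²/71.1138 = 1.9867
  (38 − 53.1692)²/53.1692 = 4.3278
χ² = 0.2329 + 3.9369 + 8.5761 + 0.1175 + 1.9867 + 4.3278 = 19.178

19.178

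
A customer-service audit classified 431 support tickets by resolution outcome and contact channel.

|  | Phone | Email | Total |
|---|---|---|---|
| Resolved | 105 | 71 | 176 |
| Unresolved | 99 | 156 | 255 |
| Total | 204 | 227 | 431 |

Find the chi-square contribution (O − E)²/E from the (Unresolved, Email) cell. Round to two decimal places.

Row total (Unresolved) = 255; column total (Email) = 227; N = 431.
Expected count E = 255 × 227 / 431 = 134.304.
Contribution = (O − E)²/E = (156 − 134.304)² / 134.304 = 3.50.

3.50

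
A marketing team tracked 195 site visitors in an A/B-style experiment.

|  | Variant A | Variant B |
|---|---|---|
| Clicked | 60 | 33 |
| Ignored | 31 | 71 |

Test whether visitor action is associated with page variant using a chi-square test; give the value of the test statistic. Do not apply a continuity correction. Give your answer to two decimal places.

Row totals: 93, 102. Column totals: 91, 104. Grand total N = 195.
Expected counts (row total × column total / N):
  Clicked, Variant A: 93×91/195 = 43.400
  Clicked, Variant B: 93×104/195 = 49.600
  Ignored, Variant A: 102×91/195 = 47.600
  Ignored, Variant B: 102×104/195 = 54.400
Contributions (O − E)²/E:
  (60 − 43.400)²/43.400 = 6.3493
  (33 − 49.600)²/49.600 = 5.5556
  (31 − 47.600)²/47.600 = 5.7891
  (71 − 54.400)²/54.400 = 5.0654
χ² = 6.3493 + 5.5556 + 5.7891 + 5.0654 = 22.76

22.76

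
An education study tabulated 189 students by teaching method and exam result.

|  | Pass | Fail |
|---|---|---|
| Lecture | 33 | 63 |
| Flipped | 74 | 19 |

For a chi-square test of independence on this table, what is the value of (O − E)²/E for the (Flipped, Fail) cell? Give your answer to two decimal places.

Row total (Flipped) = 93; column total (Fail) = 82; N = 189.
Expected count E = 93 × 82 / 189 = 40.349.
Contribution = (O − E)²/E = (19 − 40.349)² / 40.349 = 11.30.

11.30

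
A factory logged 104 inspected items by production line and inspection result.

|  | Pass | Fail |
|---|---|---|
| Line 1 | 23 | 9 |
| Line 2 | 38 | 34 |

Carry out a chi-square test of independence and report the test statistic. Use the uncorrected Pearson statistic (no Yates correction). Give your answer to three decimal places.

3.332

Row totals: 32, 72. Column totals: 61, 43. Grand total N = 104.
Expected counts (row total × column total / N):
  Line 1, Pass: 32×61/104 = 18.7692
  Line 1, Fail: 32×43/104 = 13.2308
  Line 2, Pass: 72×61/104 = 42.2308
  Line 2, Fail: 72×43/104 = 29.7692
Contributions (O − E)²/E:
  (23 − 18.7692)²/18.7692 = 0.9537
  (9 − 13.2308)²/13.2308 = 1.3529
  (38 − 42.2308)²/42.2308 = 0.4239
  (34 − 29.7692)²/29.7692 = 0.6013
χ² = 0.9537 + 1.3529 + 0.4239 + 0.6013 = 3.332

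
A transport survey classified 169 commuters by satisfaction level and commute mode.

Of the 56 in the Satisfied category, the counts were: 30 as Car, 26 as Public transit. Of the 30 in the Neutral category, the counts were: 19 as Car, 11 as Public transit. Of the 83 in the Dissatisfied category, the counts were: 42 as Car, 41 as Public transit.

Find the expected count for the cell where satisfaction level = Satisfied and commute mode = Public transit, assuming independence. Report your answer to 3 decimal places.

25.846

Row total (Satisfied) = 56; column total (Public transit) = 78; grand total N = 169.
Expected count = (row total × column total) / N = 56 × 78 / 169 = 25.846.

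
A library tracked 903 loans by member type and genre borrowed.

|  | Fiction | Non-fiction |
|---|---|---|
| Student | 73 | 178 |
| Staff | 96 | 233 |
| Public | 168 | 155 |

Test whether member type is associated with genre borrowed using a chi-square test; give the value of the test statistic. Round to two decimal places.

46.41

Row totals: 251, 329, 323. Column totals: 337, 566. Grand total N = 903.
Expected counts (row total × column total / N):
  Student, Fiction: 251×337/903 = 93.673
  Student, Non-fiction: 251×566/903 = 157.327
  Staff, Fiction: 329×337/903 = 122.783
  Staff, Non-fiction: 329×566/903 = 206.217
  Public, Fiction: 323×337/903 = 120.544
  Public, Non-fiction: 323×566/903 = 202.456
Contributions (O − E)²/E:
  (73 − 93.673)²/93.673 = 4.5624
  (178 − 157.327)²/157.327 = 2.7165
  (96 − 122.783)²/122.783 = 5.8423
  (233 − 206.217)²/206.217 = 3.4785
  (168 − 120.544)²/120.544 = 18.6826
  (155 − 202.456)²/202.456 = 11.1238
χ² = 4.5624 + 2.7165 + 5.8423 + 3.4785 + 18.6826 + 11.1238 = 46.41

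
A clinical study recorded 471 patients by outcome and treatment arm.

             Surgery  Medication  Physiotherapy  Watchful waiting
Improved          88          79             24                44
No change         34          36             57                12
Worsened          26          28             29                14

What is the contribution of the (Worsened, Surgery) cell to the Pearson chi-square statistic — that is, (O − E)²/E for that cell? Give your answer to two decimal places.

0.66

Row total (Worsened) = 97; column total (Surgery) = 148; N = 471.
Expected count E = 97 × 148 / 471 = 30.480.
Contribution = (O − E)²/E = (26 − 30.480)² / 30.480 = 0.66.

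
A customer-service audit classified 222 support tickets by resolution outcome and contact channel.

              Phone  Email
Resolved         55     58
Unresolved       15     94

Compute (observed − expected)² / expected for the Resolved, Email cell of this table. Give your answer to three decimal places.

Row total (Resolved) = 113; column total (Email) = 152; N = 222.
Expected count E = 113 × 152 / 222 = 77.36937.
Contribution = (O − E)²/E = (58 − 77.36937)² / 77.36937 = 4.849.

4.849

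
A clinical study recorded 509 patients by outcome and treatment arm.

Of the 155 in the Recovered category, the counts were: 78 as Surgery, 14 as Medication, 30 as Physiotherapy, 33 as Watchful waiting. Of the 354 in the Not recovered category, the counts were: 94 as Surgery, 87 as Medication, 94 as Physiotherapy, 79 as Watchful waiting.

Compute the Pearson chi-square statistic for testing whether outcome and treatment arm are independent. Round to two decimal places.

33.49

Row totals: 155, 354. Column totals: 172, 101, 124, 112. Grand total N = 509.
Expected counts (row total × column total / N):
  Recovered, Surgery: 155×172/509 = 52.377
  Recovered, Medication: 155×101/509 = 30.756
  Recovered, Physiotherapy: 155×124/509 = 37.760
  Recovered, Watchful waiting: 155×112/509 = 34.106
  Not recovered, Surgery: 354×172/509 = 119.623
  Not recovered, Medication: 354×101/509 = 70.244
  Not recovered, Physiotherapy: 354×124/509 = 86.240
  Not recovered, Watchful waiting: 354×112/509 = 77.894
Contributions (O − E)²/E:
  (78 − 52.377)²/52.377 = 12.5349
  (14 − 30.756)²/30.756 = 9.1287
  (30 − 37.760)²/37.760 = 1.5947
  (33 − 34.106)²/34.106 = 0.0359
  (94 − 119.623)²/119.623 = 5.4884
  (87 − 70.244)²/70.244 = 3.9970
  (94 − 86.240)²/86.240 = 0.6983
  (79 − 77.894)²/77.894 = 0.0157
χ² = 12.5349 + 9.1287 + 1.5947 + 0.0359 + 5.4884 + 3.9970 + 0.6983 + 0.0157 = 33.49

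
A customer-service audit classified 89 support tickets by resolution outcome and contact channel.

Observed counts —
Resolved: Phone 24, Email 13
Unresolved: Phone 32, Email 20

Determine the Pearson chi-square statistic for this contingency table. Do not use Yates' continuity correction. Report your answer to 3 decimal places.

0.103

Row totals: 37, 52. Column totals: 56, 33. Grand total N = 89.
Expected counts (row total × column total / N):
  Resolved, Phone: 37×56/89 = 23.2809
  Resolved, Email: 37×33/89 = 13.7191
  Unresolved, Phone: 52×56/89 = 32.7191
  Unresolved, Email: 52×33/89 = 19.2809
Contributions (O − E)²/E:
  (24 − 23.2809)²/23.2809 = 0.0222
  (13 − 13.7191)²/13.7191 = 0.0377
  (32 − 32.7191)²/32.7191 = 0.0158
  (20 − 19.2809)²/19.2809 = 0.0268
χ² = 0.0222 + 0.0377 + 0.0158 + 0.0268 = 0.103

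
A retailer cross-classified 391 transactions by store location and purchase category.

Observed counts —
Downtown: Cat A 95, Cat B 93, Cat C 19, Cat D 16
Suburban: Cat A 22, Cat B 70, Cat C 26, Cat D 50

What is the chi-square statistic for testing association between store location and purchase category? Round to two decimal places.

Row totals: 223, 168. Column totals: 117, 163, 45, 66. Grand total N = 391.
Expected counts (row total × column total / N):
  Downtown, Cat A: 223×117/391 = 66.729
  Downtown, Cat B: 223×163/391 = 92.964
  Downtown, Cat C: 223×45/391 = 25.665
  Downtown, Cat D: 223×66/391 = 37.642
  Suburban, Cat A: 168×117/391 = 50.271
  Suburban, Cat B: 168×163/391 = 70.036
  Suburban, Cat C: 168×45/391 = 19.335
  Suburban, Cat D: 168×66/391 = 28.358
Contributions (O − E)²/E:
  (95 − 66.729)²/66.729 = 11.9775
  (93 − 92.964)²/92.964 = 0.0000
  (19 − 25.665)²/25.665 = 1.7308
  (16 − 37.642)²/37.642 = 12.4429
  (22 − 50.271)²/50.271 = 15.8988
  (70 − 70.036)²/70.036 = 0.0000
  (26 − 19.335)²/19.335 = 2.2975
  (50 − 28.358)²/28.358 = 16.5165
χ² = 11.9775 + 0.0000 + 1.7308 + 12.4429 + 15.8988 + 0.0000 + 2.2975 + 16.5165 = 60.86

60.86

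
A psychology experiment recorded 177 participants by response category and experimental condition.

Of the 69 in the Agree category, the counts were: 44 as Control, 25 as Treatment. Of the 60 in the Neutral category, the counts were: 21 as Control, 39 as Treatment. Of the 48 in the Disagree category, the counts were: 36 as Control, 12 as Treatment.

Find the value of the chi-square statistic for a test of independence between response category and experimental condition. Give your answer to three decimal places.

19.490

Row totals: 69, 60, 48. Column totals: 101, 76. Grand total N = 177.
Expected counts (row total × column total / N):
  Agree, Control: 69×101/177 = 39.3729
  Agree, Treatment: 69×76/177 = 29.6271
  Neutral, Control: 60×101/177 = 34.2373
  Neutral, Treatment: 60×76/177 = 25.7627
  Disagree, Control: 48×101/177 = 27.3898
  Disagree, Treatment: 48×76/177 = 20.6102
Contributions (O − E)²/E:
  (44 − 39.3729)²/39.3729 = 0.5438
  (25 − 29.6271)²/29.6271 = 0.7227
  (21 − 34.2373)²/34.2373 = 5.1180
  (39 − 25.7627)²/25.7627 = 6.8015
  (36 − 27.3898)²/27.3898 = 2.7067
  (12 − 20.6102)²/20.6102 = 3.5970
χ² = 0.5438 + 0.7227 + 5.1180 + 6.8015 + 2.7067 + 3.5970 = 19.490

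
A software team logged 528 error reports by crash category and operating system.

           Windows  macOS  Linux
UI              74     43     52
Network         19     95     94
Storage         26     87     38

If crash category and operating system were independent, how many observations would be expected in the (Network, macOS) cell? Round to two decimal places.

Row total (Network) = 208; column total (macOS) = 225; grand total N = 528.
Expected count = (row total × column total) / N = 208 × 225 / 528 = 88.64.

88.64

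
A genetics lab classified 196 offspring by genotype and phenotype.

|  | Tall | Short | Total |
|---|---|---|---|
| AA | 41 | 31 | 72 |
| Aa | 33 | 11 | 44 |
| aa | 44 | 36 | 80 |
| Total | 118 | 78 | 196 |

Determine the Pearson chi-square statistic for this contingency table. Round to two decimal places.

5.24

Grand total N = 196.
Expected counts (row total × column total / N):
  AA, Tall: 72×118/196 = 43.347
  AA, Short: 72×78/196 = 28.653
  Aa, Tall: 44×118/196 = 26.490
  Aa, Short: 44×78/196 = 17.510
  aa, Tall: 80×118/196 = 48.163
  aa, Short: 80×78/196 = 31.837
Contributions (O − E)²/E:
  (41 − 43.347)²/43.347 = 0.1271
  (31 − 28.653)²/28.653 = 0.1922
  (33 − 26.490)²/26.490 = 1.5999
  (11 − 17.510)²/17.510 = 2.4203
  (44 − 48.163)²/48.163 = 0.3598
  (36 − 31.837)²/31.837 = 0.5444
χ² = 0.1271 + 0.1922 + 1.5999 + 2.4203 + 0.3598 + 0.5444 = 5.24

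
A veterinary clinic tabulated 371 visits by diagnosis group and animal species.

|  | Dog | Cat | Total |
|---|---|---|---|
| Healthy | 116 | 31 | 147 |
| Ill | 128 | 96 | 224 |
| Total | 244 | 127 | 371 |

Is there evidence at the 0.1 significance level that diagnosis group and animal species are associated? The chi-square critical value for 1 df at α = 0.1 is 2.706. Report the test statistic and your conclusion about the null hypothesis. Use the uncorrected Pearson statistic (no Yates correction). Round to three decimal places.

Grand total N = 371.
Expected counts (row total × column total / N):
  Healthy, Dog: 147×244/371 = 96.67925
  Healthy, Cat: 147×127/371 = 50.32075
  Ill, Dog: 224×244/371 = 147.32075
  Ill, Cat: 224×127/371 = 76.67925
Contributions (O − E)²/E:
  (116 − 96.67925)²/96.67925 = 3.8611
  (31 − 50.32075)²/50.32075 = 7.4182
  (128 − 147.32075)²/147.32075 = 2.5339
  (96 − 76.67925)²/76.67925 = 4.8682
χ² = 3.8611 + 7.4182 + 2.5339 + 4.8682 = 18.681
df = (2−1)(2−1) = 1. Since 18.681 > 2.706, reject the null hypothesis of independence at α = 0.1.

18.681; reject H₀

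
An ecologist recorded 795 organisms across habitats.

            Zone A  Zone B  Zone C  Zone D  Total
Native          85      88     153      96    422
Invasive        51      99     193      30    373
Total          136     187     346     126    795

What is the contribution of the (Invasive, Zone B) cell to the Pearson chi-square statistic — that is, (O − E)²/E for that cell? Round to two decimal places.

Row total (Invasive) = 373; column total (Zone B) = 187; N = 795.
Expected count E = 373 × 187 / 795 = 87.737.
Contribution = (O − E)²/E = (99 − 87.737)² / 87.737 = 1.45.

1.45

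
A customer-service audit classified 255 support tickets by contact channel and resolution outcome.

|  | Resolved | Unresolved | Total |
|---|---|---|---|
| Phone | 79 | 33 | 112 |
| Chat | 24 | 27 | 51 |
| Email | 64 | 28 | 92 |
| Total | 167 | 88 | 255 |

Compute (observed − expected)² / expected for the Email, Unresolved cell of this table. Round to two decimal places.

Row total (Email) = 92; column total (Unresolved) = 88; N = 255.
Expected count E = 92 × 88 / 255 = 31.749.
Contribution = (O − E)²/E = (28 − 31.749)² / 31.749 = 0.44.

0.44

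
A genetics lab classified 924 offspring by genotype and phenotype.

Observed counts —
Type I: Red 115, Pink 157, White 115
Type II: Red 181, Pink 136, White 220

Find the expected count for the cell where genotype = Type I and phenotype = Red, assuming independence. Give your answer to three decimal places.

Row total (Type I) = 387; column total (Red) = 296; grand total N = 924.
Expected count = (row total × column total) / N = 387 × 296 / 924 = 123.974.

123.974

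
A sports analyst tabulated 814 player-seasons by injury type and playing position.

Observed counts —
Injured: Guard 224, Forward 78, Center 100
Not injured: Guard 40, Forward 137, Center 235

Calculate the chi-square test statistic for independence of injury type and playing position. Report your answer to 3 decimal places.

Row totals: 402, 412. Column totals: 264, 215, 335. Grand total N = 814.
Expected counts (row total × column total / N):
  Injured, Guard: 402×264/814 = 130.3784
  Injured, Forward: 402×215/814 = 106.1794
  Injured, Center: 402×335/814 = 165.4423
  Not injured, Guard: 412×264/814 = 133.6216
  Not injured, Forward: 412×215/814 = 108.8206
  Not injured, Center: 412×335/814 = 169.5577
Contributions (O − E)²/E:
  (224 − 130.3784)²/130.3784 = 67.2274
  (78 − 106.1794)²/106.1794 = 7.4787
  (100 − 165.4423)²/165.4423 = 25.8863
  (40 − 133.6216)²/133.6216 = 65.5957
  (137 − 108.8206)²/108.8206 = 7.2971
  (235 − 169.5577)²/169.5577 = 25.2580
χ² = 67.2274 + 7.4787 + 25.8863 + 65.5957 + 7.2971 + 25.2580 = 198.743

198.743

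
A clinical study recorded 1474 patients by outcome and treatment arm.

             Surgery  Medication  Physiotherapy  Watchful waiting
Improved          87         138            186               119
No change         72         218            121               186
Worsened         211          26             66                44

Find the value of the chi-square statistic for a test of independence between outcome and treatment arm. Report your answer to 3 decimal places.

367.582

Row totals: 530, 597, 347. Column totals: 370, 382, 373, 349. Grand total N = 1474.
Expected counts (row total × column total / N):
  Improved, Surgery: 530×370/1474 = 133.03935
  Improved, Medication: 530×382/1474 = 137.35414
  Improved, Physiotherapy: 530×373/1474 = 134.11805
  Improved, Watchful waiting: 530×349/1474 = 125.48847
  No change, Surgery: 597×370/1474 = 149.85753
  No change, Medication: 597×382/1474 = 154.71777
  No change, Physiotherapy: 597×373/1474 = 151.07259
  No change, Watchful waiting: 597×349/1474 = 141.35210
  Worsened, Surgery: 347×370/1474 = 87.10312
  Worsened, Medication: 347×382/1474 = 89.92809
  Worsened, Physiotherapy: 347×373/1474 = 87.80936
  Worsened, Watchful waiting: 347×349/1474 = 82.15943
Contributions (O − E)²/E:
  (87 − 133.03935)²/133.03935 = 15.9323
  (138 − 137.35414)²/137.35414 = 0.0030
  (186 − 134.11805)²/134.11805 = 20.0699
  (119 − 125.48847)²/125.48847 = 0.3355
  (72 − 149.85753)²/149.85753 = 40.4504
  (218 − 154.71777)²/154.71777 = 25.8835
  (121 − 151.07259)²/151.07259 = 5.9863
  (186 − 141.35210)²/141.35210 = 14.1026
  (211 − 87.10312)²/87.10312 = 176.2329
  (26 − 89.92809)²/89.92809 = 45.4452
  (66 − 87.80936)²/87.80936 = 5.4168
  (44 − 82.15943)²/82.15943 = 17.7234
χ² = 15.9323 + 0.0030 + 20.0699 + 0.3355 + 40.4504 + 25.8835 + 5.9863 + 14.1026 + 176.2329 + 45.4452 + 5.4168 + 17.7234 = 367.582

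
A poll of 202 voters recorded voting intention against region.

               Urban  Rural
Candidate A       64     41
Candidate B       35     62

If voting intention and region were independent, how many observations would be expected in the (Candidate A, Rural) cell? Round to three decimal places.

Row total (Candidate A) = 105; column total (Rural) = 103; grand total N = 202.
Expected count = (row total × column total) / N = 105 × 103 / 202 = 53.540.

53.540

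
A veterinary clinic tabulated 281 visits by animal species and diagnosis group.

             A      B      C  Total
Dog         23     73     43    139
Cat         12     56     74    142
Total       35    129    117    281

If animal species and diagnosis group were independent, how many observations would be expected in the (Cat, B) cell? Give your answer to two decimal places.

65.19

Row total (Cat) = 142; column total (B) = 129; grand total N = 281.
Expected count = (row total × column total) / N = 142 × 129 / 281 = 65.19.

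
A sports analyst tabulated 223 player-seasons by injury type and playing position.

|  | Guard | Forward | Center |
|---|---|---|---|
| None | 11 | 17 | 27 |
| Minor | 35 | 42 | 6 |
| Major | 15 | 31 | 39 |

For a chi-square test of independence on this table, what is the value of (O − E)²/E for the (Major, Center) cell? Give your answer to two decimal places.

Row total (Major) = 85; column total (Center) = 72; N = 223.
Expected count E = 85 × 72 / 223 = 27.444.
Contribution = (O − E)²/E = (39 − 27.444)² / 27.444 = 4.87.

4.87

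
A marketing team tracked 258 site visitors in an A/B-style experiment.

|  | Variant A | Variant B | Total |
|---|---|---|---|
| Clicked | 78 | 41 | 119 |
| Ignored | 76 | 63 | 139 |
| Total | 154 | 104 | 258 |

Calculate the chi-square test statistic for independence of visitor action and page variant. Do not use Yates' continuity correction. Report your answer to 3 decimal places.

3.148

Grand total N = 258.
Expected counts (row total × column total / N):
  Clicked, Variant A: 119×154/258 = 71.0310
  Clicked, Variant B: 119×104/258 = 47.9690
  Ignored, Variant A: 139×154/258 = 82.9690
  Ignored, Variant B: 139×104/258 = 56.0310
Contributions (O − E)²/E:
  (78 − 71.0310)²/71.0310 = 0.6837
  (41 − 47.9690)²/47.9690 = 1.0125
  (76 − 82.9690)²/82.9690 = 0.5854
  (63 − 56.0310)²/56.0310 = 0.8668
χ² = 0.6837 + 1.0125 + 0.5854 + 0.8668 = 3.148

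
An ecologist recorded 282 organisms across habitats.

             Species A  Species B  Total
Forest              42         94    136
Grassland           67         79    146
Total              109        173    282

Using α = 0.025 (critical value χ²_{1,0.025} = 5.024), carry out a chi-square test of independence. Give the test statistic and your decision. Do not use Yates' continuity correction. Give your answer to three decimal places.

6.688; reject H₀

Grand total N = 282.
Expected counts (row total × column total / N):
  Forest, Species A: 136×109/282 = 52.5674
  Forest, Species B: 136×173/282 = 83.4326
  Grassland, Species A: 146×109/282 = 56.4326
  Grassland, Species B: 146×173/282 = 89.5674
Contributions (O − E)²/E:
  (42 − 52.5674)²/52.5674 = 2.1243
  (94 − 83.4326)²/83.4326 = 1.3384
  (67 − 56.4326)²/56.4326 = 1.9788
  (79 − 89.5674)²/89.5674 = 1.2468
χ² = 2.1243 + 1.3384 + 1.9788 + 1.2468 = 6.688
df = (2−1)(2−1) = 1. Since 6.688 > 5.024, reject the null hypothesis of independence at α = 0.025.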